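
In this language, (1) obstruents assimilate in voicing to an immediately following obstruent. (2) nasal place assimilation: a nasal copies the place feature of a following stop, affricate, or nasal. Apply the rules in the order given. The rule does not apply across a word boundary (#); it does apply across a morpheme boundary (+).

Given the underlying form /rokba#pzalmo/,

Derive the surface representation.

Rule 1: /k/ before /b/ (voiced) → [g]
Rule 1: /p/ before /z/ (voiced) → [b]
After rule 1: rogba#bzalmo
Rule 2: no segment meets the rule's conditions; no change.

[rogba#bzalmo]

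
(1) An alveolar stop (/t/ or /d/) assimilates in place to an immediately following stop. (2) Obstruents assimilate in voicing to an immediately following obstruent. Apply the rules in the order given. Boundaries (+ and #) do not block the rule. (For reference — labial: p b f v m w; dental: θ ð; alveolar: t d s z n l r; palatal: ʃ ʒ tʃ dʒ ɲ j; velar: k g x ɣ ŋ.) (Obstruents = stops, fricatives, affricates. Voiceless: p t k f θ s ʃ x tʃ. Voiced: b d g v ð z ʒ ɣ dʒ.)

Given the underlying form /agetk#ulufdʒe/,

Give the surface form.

Rule 1: /t/ before /k/ (velar) → [k]
After rule 1: agekk#ulufdʒe
Rule 2: /f/ before /dʒ/ (voiced) → [v]

[agekk#uluvdʒe]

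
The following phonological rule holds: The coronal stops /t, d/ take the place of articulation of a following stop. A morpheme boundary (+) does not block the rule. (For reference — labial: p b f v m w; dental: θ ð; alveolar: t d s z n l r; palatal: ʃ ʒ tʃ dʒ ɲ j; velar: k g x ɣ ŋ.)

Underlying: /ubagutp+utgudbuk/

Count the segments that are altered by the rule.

3

/t/ before /p/ (labial) → [p]
/t/ before /g/ (velar) → [k]
/d/ before /b/ (labial) → [b]
3 segments change.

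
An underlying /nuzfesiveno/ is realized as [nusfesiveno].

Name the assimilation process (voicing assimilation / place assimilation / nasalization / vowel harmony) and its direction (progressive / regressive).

/z/→[s].
Each target copies a feature from the following segment, so the direction is regressive.

voicing assimilation, regressive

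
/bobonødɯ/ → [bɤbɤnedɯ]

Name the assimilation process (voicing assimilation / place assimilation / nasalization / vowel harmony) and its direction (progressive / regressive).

vowel harmony, regressive

/o/→[ɤ] /o/→[ɤ] /ø/→[e].
Vowels agree with the last vowel, so the harmony is regressive.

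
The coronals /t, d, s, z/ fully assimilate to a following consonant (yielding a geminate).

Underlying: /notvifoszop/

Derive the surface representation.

/t/ before /v/ → [v] (total assimilation)
/s/ before /z/ → [z] (total assimilation)

[novvifozzop]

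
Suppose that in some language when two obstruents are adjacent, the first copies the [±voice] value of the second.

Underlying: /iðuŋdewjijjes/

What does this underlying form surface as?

no segment meets the rule's conditions; no change.

[iðuŋdewjijjes]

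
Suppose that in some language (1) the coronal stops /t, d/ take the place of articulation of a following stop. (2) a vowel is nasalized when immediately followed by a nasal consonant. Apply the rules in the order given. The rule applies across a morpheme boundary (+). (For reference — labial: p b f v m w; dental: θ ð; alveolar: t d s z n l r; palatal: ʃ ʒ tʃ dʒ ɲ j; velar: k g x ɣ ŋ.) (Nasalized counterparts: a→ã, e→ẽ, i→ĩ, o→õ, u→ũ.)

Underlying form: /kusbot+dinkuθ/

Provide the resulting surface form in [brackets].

[kusbot+dĩnkuθ]

Rule 1: no segment meets the rule's conditions; no change.
After rule 1: kusbot+dinkuθ
Rule 2: /i/ before nasal /n/ → [ĩ]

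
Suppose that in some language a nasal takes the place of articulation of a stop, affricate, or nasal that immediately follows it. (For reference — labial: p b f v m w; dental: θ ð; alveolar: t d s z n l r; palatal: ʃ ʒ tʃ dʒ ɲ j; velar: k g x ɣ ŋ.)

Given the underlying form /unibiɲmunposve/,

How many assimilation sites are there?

2

/ɲ/ before /m/ (labial) → [m]
/n/ before /p/ (labial) → [m]
2 segments change.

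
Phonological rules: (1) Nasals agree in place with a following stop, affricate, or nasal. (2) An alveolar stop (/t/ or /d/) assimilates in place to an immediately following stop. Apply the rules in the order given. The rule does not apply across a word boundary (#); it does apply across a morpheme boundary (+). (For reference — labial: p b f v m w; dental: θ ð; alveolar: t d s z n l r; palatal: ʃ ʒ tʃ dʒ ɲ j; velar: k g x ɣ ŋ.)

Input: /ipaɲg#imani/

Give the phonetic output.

Rule 1: /ɲ/ before /g/ (velar) → [ŋ]
After rule 1: ipaŋg#imani
Rule 2: no segment meets the rule's conditions; no change.

[ipaŋg#imani]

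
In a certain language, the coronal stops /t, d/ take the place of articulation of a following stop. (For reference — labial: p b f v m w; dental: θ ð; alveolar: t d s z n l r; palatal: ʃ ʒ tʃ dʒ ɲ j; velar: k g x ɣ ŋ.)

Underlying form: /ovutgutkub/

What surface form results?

[ovukgukkub]

/t/ before /g/ (velar) → [k]
/t/ before /k/ (velar) → [k]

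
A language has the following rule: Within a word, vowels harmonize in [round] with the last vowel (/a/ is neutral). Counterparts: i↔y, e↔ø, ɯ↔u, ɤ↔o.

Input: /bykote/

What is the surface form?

/y/ harmonizes with /e/ ([-round]) → [i]
/o/ harmonizes with /e/ ([-round]) → [ɤ]

[bikɤte]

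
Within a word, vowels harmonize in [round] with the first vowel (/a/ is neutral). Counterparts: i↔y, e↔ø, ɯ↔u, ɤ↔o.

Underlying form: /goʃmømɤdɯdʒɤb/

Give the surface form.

[goʃmømodudʒob]

/ɤ/ harmonizes with /o/ ([+round]) → [o]
/ɯ/ harmonizes with /o/ ([+round]) → [u]
/ɤ/ harmonizes with /o/ ([+round]) → [o]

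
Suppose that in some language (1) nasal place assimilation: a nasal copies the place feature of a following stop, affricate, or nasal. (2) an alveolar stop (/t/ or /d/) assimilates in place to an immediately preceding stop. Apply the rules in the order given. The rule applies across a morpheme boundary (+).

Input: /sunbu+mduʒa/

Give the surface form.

[sumbu+nduʒa]

Rule 1: /n/ before /b/ (labial) → [m]
Rule 1: /m/ before /d/ (alveolar) → [n]
After rule 1: sumbu+nduʒa
Rule 2: no segment meets the rule's conditions; no change.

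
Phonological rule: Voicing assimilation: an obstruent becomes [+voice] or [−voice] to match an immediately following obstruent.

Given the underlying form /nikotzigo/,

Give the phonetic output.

[nikodzigo]

/t/ before /z/ (voiced) → [d]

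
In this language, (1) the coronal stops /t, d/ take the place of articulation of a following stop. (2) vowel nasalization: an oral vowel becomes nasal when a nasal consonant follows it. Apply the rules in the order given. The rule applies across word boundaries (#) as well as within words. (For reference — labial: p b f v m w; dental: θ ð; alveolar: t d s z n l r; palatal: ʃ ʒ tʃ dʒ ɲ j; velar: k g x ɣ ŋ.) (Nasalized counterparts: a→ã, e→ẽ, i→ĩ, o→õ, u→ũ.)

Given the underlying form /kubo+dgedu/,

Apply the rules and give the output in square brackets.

Rule 1: /d/ before /g/ (velar) → [g]
After rule 1: kubo+ggedu
Rule 2: no segment meets the rule's conditions; no change.

[kubo+ggedu]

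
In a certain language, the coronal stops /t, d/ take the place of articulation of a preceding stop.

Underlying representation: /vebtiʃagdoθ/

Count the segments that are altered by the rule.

2

/t/ after /b/ (labial) → [p]
/d/ after /g/ (velar) → [g]
2 segments change.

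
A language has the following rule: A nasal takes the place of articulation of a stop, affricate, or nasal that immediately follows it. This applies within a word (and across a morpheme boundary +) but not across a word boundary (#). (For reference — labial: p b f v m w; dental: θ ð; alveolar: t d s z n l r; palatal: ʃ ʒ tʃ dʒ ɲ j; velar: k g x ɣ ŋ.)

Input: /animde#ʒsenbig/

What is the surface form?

[aninde#ʒsembig]

/m/ before /d/ (alveolar) → [n]
/n/ before /b/ (labial) → [m]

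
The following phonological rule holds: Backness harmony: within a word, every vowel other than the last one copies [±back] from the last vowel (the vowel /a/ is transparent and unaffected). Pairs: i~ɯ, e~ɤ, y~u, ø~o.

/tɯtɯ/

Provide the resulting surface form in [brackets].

no segment meets the rule's conditions; no change.

[tɯtɯ]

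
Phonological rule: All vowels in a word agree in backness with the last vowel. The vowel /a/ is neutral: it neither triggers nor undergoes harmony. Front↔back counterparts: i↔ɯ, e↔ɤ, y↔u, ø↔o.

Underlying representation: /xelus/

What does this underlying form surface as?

/e/ harmonizes with /u/ ([+back]) → [ɤ]

[xɤlus]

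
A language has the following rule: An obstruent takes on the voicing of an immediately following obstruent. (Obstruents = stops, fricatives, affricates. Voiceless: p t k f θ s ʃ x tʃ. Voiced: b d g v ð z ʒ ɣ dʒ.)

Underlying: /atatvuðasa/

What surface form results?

[atadvuðasa]

/t/ before /v/ (voiced) → [d]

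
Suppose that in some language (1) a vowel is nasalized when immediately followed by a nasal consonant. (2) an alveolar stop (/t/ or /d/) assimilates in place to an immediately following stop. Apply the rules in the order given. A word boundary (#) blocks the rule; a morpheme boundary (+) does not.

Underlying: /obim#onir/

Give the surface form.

[obĩm#õnir]

Rule 1: /i/ before nasal /m/ → [ĩ]
Rule 1: /o/ before nasal /n/ → [õ]
After rule 1: obĩm#õnir
Rule 2: no segment meets the rule's conditions; no change.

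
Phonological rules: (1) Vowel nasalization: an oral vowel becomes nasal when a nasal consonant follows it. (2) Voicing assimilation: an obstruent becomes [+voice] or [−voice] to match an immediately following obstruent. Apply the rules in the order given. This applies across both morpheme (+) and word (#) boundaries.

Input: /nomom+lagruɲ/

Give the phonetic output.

Rule 1: /o/ before nasal /m/ → [õ]
Rule 1: /o/ before nasal /m/ → [õ]
Rule 1: /u/ before nasal /ɲ/ → [ũ]
After rule 1: nõmõm+lagrũɲ
Rule 2: no segment meets the rule's conditions; no change.

[nõmõm+lagrũɲ]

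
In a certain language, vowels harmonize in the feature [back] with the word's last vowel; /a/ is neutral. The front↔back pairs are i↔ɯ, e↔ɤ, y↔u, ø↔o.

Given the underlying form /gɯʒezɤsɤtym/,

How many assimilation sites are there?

3

/ɯ/ harmonizes with /y/ ([-back]) → [i]
/ɤ/ harmonizes with /y/ ([-back]) → [e]
/ɤ/ harmonizes with /y/ ([-back]) → [e]
3 segments change.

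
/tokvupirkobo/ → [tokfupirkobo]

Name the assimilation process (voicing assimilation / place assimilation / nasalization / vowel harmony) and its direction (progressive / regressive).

voicing assimilation, progressive

/v/→[f].
Each target copies a feature from the preceding segment, so the direction is progressive.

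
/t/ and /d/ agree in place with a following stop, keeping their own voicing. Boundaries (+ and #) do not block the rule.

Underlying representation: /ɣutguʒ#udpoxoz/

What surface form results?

/t/ before /g/ (velar) → [k]
/d/ before /p/ (labial) → [b]

[ɣukguʒ#ubpoxoz]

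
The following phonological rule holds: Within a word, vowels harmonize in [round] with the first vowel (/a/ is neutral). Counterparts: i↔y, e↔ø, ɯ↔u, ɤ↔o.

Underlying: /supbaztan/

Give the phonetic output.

no segment meets the rule's conditions; no change.

[supbaztan]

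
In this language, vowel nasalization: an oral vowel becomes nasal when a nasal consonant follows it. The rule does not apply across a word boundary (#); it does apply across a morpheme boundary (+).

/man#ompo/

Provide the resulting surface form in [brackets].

/a/ before nasal /n/ → [ã]
/o/ before nasal /m/ → [õ]

[mãn#õmpo]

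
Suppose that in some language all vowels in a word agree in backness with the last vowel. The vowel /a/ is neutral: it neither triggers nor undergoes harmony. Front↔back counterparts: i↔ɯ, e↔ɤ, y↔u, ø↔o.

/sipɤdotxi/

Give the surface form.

[sipedøtxi]

/ɤ/ harmonizes with /i/ ([-back]) → [e]
/o/ harmonizes with /i/ ([-back]) → [ø]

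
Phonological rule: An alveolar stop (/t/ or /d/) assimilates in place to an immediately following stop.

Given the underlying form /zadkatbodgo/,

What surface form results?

[zagkapboggo]

/d/ before /k/ (velar) → [g]
/t/ before /b/ (labial) → [p]
/d/ before /g/ (velar) → [g]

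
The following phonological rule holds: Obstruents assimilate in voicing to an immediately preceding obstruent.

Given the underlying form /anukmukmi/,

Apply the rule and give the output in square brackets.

[anukmukmi]

no segment meets the rule's conditions; no change.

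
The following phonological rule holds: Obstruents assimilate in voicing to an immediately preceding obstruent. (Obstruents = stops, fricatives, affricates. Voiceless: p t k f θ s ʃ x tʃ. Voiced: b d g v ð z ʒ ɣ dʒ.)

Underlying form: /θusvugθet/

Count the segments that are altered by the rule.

/v/ after /s/ (voiceless) → [f]
/θ/ after /g/ (voiced) → [ð]
2 segments change.

2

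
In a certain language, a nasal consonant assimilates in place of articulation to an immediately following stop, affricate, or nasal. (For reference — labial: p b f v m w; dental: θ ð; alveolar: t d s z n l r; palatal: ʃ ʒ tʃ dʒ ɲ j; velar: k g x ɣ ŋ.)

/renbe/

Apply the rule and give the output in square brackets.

[rembe]

/n/ before /b/ (labial) → [m]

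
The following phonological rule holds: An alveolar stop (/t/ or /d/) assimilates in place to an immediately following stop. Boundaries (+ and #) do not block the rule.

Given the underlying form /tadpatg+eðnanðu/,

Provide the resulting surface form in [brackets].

[tabpakg+eðnanðu]

/d/ before /p/ (labial) → [b]
/t/ before /g/ (velar) → [k]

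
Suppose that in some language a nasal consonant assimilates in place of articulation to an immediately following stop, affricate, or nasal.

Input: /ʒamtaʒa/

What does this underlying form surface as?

[ʒantaʒa]

/m/ before /t/ (alveolar) → [n]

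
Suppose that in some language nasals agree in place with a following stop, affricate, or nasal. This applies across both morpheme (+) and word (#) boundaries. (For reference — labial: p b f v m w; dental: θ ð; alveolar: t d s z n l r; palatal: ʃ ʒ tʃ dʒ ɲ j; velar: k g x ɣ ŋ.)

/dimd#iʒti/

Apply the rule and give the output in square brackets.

/m/ before /d/ (alveolar) → [n]

[dind#iʒti]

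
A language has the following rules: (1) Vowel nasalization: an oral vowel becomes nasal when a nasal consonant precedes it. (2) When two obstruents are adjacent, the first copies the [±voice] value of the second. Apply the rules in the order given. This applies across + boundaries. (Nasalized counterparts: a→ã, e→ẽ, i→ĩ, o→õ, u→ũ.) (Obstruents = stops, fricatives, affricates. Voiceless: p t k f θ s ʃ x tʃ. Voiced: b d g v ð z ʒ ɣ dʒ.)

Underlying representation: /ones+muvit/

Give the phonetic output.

Rule 1: /e/ after nasal /n/ → [ẽ]
Rule 1: /u/ after nasal /m/ → [ũ]
After rule 1: onẽs+mũvit
Rule 2: no segment meets the rule's conditions; no change.

[onẽs+mũvit]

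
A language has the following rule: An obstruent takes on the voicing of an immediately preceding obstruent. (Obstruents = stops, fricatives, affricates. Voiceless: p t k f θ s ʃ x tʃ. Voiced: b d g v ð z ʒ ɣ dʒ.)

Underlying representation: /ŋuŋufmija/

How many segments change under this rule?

0

No segment meets the rule's conditions.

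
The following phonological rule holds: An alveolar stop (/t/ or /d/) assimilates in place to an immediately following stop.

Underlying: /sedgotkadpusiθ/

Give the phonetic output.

/d/ before /g/ (velar) → [g]
/t/ before /k/ (velar) → [k]
/d/ before /p/ (labial) → [b]

[seggokkabpusiθ]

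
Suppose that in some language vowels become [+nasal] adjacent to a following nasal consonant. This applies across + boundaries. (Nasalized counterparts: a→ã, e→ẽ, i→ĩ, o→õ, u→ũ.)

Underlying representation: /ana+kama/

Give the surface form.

/a/ before nasal /n/ → [ã]
/a/ before nasal /m/ → [ã]

[ãna+kãma]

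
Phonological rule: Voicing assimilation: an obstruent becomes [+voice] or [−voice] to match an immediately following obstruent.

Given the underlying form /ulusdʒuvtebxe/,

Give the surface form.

[uluzdʒuftepxe]

/s/ before /dʒ/ (voiced) → [z]
/v/ before /t/ (voiceless) → [f]
/b/ before /x/ (voiceless) → [p]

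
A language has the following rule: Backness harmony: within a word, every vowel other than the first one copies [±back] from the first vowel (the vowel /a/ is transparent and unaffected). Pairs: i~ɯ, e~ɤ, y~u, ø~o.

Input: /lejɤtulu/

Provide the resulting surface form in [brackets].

[lejetyly]

/ɤ/ harmonizes with /e/ ([-back]) → [e]
/u/ harmonizes with /e/ ([-back]) → [y]
/u/ harmonizes with /e/ ([-back]) → [y]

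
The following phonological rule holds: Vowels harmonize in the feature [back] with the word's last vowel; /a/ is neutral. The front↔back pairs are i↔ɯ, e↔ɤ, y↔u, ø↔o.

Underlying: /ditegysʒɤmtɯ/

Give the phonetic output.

[dɯtɤgusʒɤmtɯ]

/i/ harmonizes with /ɯ/ ([+back]) → [ɯ]
/e/ harmonizes with /ɯ/ ([+back]) → [ɤ]
/y/ harmonizes with /ɯ/ ([+back]) → [u]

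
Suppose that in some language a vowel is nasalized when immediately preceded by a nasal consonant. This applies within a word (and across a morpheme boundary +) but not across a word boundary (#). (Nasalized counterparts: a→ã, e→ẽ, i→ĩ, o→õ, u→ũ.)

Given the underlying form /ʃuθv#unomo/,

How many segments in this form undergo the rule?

/o/ after nasal /n/ → [õ]
/o/ after nasal /m/ → [õ]
2 segments change.

2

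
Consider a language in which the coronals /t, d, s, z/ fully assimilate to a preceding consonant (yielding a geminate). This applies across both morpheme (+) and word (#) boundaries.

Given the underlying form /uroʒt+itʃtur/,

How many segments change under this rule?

2

/t/ after /ʒ/ → [ʒ] (total assimilation)
/t/ after /tʃ/ → [tʃ] (total assimilation)
2 segments change.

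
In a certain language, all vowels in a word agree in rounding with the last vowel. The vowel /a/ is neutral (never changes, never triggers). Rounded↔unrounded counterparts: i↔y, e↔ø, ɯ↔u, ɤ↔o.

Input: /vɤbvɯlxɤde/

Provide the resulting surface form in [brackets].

no segment meets the rule's conditions; no change.

[vɤbvɯlxɤde]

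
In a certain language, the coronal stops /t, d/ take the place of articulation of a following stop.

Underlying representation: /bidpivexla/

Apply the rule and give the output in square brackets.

/d/ before /p/ (labial) → [b]

[bibpivexla]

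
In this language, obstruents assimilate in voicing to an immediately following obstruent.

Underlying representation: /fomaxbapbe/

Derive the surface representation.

[fomaɣbabbe]

/x/ before /b/ (voiced) → [ɣ]
/p/ before /b/ (voiced) → [b]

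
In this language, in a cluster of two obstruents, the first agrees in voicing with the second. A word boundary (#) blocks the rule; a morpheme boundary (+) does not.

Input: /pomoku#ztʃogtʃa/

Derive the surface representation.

/z/ before /tʃ/ (voiceless) → [s]
/g/ before /tʃ/ (voiceless) → [k]

[pomoku#stʃoktʃa]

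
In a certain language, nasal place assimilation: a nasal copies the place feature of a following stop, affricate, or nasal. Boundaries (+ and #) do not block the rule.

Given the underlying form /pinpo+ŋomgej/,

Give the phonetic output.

/n/ before /p/ (labial) → [m]
/m/ before /g/ (velar) → [ŋ]

[pimpo+ŋoŋgej]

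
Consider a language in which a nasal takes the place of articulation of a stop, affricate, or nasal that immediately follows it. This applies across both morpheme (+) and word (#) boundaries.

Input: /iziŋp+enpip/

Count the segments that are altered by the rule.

2

/ŋ/ before /p/ (labial) → [m]
/n/ before /p/ (labial) → [m]
2 segments change.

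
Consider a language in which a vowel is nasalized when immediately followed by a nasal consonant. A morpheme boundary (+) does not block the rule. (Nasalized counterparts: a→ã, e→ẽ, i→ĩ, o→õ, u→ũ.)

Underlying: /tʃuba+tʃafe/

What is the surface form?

no segment meets the rule's conditions; no change.

[tʃuba+tʃafe]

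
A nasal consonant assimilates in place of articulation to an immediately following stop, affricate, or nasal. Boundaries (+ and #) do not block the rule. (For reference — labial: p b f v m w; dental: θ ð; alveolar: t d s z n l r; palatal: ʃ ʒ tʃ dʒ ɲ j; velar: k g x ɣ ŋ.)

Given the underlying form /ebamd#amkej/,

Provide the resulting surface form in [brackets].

/m/ before /d/ (alveolar) → [n]
/m/ before /k/ (velar) → [ŋ]

[eband#aŋkej]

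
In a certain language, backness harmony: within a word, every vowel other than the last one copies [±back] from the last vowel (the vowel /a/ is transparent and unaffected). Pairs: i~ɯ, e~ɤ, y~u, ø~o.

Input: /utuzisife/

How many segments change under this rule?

2

/u/ harmonizes with /e/ ([-back]) → [y]
/u/ harmonizes with /e/ ([-back]) → [y]
2 segments change.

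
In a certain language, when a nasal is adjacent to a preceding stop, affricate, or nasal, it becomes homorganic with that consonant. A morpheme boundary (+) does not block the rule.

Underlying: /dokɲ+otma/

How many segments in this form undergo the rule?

/ɲ/ after /k/ (velar) → [ŋ]
/m/ after /t/ (alveolar) → [n]
2 segments change.

2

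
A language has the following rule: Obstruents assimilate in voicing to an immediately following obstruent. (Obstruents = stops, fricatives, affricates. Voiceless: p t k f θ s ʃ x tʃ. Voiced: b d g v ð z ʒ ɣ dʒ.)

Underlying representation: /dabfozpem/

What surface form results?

[dapfospem]

/b/ before /f/ (voiceless) → [p]
/z/ before /p/ (voiceless) → [s]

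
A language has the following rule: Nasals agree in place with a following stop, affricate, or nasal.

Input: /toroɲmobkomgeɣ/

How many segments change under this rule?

/ɲ/ before /m/ (labial) → [m]
/m/ before /g/ (velar) → [ŋ]
2 segments change.

2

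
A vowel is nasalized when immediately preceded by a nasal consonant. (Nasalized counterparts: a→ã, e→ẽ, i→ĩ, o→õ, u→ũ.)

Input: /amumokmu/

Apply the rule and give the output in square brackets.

[amũmõkmũ]

/u/ after nasal /m/ → [ũ]
/o/ after nasal /m/ → [õ]
/u/ after nasal /m/ → [ũ]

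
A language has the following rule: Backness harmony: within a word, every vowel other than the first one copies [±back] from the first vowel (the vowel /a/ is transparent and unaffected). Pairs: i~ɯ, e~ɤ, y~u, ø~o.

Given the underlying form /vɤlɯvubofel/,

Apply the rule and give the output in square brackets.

/e/ harmonizes with /ɤ/ ([+back]) → [ɤ]

[vɤlɯvubofɤl]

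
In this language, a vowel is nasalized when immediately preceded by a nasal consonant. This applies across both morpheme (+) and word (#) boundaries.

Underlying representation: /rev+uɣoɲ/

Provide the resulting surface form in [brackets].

no segment meets the rule's conditions; no change.

[rev+uɣoɲ]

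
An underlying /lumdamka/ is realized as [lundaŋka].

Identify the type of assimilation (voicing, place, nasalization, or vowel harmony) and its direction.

place assimilation, regressive

/m/→[n] /m/→[ŋ].
Each target copies a feature from the following segment, so the direction is regressive.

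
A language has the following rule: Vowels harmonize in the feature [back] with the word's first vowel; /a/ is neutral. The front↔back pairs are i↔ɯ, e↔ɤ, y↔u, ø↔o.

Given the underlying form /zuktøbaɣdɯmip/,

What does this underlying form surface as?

[zuktobaɣdɯmɯp]

/ø/ harmonizes with /u/ ([+back]) → [o]
/i/ harmonizes with /u/ ([+back]) → [ɯ]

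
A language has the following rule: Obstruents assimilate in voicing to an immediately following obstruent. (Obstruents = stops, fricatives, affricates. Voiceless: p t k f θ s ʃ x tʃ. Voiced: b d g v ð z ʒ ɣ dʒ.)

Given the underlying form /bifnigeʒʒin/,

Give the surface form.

no segment meets the rule's conditions; no change.

[bifnigeʒʒin]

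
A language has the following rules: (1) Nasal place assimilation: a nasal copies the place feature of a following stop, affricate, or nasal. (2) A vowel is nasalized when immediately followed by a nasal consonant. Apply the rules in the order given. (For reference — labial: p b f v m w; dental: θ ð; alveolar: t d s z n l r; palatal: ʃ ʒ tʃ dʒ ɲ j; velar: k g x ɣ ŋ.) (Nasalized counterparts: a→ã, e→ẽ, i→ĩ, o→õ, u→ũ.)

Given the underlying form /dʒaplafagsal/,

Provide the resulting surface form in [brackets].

[dʒaplafagsal]

Rule 1: no segment meets the rule's conditions; no change.
After rule 1: dʒaplafagsal
Rule 2: no segment meets the rule's conditions; no change.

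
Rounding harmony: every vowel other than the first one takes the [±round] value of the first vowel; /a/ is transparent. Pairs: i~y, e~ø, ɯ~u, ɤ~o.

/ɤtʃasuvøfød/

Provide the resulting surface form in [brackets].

/u/ harmonizes with /ɤ/ ([-round]) → [ɯ]
/ø/ harmonizes with /ɤ/ ([-round]) → [e]
/ø/ harmonizes with /ɤ/ ([-round]) → [e]

[ɤtʃasɯvefed]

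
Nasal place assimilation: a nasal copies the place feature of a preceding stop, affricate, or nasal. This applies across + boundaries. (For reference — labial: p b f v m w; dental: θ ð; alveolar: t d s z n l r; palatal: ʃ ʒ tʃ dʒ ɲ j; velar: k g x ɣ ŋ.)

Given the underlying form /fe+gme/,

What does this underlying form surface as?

/m/ after /g/ (velar) → [ŋ]

[fe+gŋe]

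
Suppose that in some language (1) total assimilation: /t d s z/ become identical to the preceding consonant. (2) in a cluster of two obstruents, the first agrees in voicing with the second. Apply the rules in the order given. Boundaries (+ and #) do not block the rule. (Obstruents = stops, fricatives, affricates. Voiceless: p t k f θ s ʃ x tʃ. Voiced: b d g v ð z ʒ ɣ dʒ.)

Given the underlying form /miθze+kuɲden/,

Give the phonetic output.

[miθθe+kuɲɲen]

Rule 1: /z/ after /θ/ → [θ] (total assimilation)
Rule 1: /d/ after /ɲ/ → [ɲ] (total assimilation)
After rule 1: miθθe+kuɲɲen
Rule 2: no segment meets the rule's conditions; no change.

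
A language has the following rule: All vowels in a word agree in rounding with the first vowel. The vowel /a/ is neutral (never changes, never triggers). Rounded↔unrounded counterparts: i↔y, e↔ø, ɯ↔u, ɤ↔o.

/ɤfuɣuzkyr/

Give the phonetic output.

/u/ harmonizes with /ɤ/ ([-round]) → [ɯ]
/u/ harmonizes with /ɤ/ ([-round]) → [ɯ]
/y/ harmonizes with /ɤ/ ([-round]) → [i]

[ɤfɯɣɯzkir]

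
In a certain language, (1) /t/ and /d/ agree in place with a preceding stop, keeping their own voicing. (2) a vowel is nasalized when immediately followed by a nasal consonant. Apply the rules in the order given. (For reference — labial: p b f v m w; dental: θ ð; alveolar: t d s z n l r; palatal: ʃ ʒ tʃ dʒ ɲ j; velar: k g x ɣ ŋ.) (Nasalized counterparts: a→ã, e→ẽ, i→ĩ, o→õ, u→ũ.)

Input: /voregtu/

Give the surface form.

[voregku]

Rule 1: /t/ after /g/ (velar) → [k]
After rule 1: voregku
Rule 2: no segment meets the rule's conditions; no change.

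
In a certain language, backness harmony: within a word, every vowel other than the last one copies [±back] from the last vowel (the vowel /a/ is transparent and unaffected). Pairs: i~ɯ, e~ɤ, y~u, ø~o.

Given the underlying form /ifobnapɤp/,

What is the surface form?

[ɯfobnapɤp]

/i/ harmonizes with /ɤ/ ([+back]) → [ɯ]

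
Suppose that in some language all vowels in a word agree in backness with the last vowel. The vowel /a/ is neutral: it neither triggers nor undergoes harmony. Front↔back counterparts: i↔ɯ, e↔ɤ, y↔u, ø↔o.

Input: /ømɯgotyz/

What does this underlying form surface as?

/ɯ/ harmonizes with /y/ ([-back]) → [i]
/o/ harmonizes with /y/ ([-back]) → [ø]

[ømigøtyz]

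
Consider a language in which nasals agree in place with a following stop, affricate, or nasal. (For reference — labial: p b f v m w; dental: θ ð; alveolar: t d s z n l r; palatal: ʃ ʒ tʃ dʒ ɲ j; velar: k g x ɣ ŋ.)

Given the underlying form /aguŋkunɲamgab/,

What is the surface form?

/n/ before /ɲ/ (palatal) → [ɲ]
/m/ before /g/ (velar) → [ŋ]

[aguŋkuɲɲaŋgab]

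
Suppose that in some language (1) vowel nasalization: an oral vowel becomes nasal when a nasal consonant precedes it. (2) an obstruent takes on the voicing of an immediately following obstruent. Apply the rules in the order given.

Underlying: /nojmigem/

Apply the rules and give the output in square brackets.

Rule 1: /o/ after nasal /n/ → [õ]
Rule 1: /i/ after nasal /m/ → [ĩ]
After rule 1: nõjmĩgem
Rule 2: no segment meets the rule's conditions; no change.

[nõjmĩgem]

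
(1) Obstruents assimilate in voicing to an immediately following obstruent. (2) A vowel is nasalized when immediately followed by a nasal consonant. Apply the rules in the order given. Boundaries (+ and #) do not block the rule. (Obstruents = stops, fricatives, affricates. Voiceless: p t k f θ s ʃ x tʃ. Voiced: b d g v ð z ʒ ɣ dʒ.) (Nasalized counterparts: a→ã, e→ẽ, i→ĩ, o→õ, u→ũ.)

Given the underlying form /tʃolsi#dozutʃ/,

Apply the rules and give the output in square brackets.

Rule 1: no segment meets the rule's conditions; no change.
After rule 1: tʃolsi#dozutʃ
Rule 2: no segment meets the rule's conditions; no change.

[tʃolsi#dozutʃ]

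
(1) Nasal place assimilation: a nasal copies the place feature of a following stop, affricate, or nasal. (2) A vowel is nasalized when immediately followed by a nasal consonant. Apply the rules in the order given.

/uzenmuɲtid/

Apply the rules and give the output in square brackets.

[uzẽmmũntid]

Rule 1: /n/ before /m/ (labial) → [m]
Rule 1: /ɲ/ before /t/ (alveolar) → [n]
After rule 1: uzemmuntid
Rule 2: /e/ before nasal /m/ → [ẽ]
Rule 2: /u/ before nasal /n/ → [ũ]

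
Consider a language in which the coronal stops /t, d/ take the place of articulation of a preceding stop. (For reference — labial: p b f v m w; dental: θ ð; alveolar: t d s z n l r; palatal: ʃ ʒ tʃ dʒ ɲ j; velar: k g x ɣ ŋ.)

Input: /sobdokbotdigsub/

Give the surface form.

[sobbokbotdigsub]

/d/ after /b/ (labial) → [b]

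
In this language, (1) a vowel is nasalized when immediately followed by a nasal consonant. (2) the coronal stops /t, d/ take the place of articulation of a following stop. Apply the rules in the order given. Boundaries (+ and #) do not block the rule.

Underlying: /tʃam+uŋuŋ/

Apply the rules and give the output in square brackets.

Rule 1: /a/ before nasal /m/ → [ã]
Rule 1: /u/ before nasal /ŋ/ → [ũ]
Rule 1: /u/ before nasal /ŋ/ → [ũ]
After rule 1: tʃãm+ũŋũŋ
Rule 2: no segment meets the rule's conditions; no change.

[tʃãm+ũŋũŋ]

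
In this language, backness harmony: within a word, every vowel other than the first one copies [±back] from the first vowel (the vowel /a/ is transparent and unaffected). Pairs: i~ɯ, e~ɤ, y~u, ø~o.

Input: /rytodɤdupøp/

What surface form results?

[rytødedypøp]

/o/ harmonizes with /y/ ([-back]) → [ø]
/ɤ/ harmonizes with /y/ ([-back]) → [e]
/u/ harmonizes with /y/ ([-back]) → [y]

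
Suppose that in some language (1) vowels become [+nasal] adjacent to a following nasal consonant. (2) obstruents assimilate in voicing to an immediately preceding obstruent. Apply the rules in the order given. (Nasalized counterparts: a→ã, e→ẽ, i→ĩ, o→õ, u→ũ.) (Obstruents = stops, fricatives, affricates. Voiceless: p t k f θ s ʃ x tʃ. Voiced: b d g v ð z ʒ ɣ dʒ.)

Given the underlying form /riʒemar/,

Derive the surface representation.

[riʒẽmar]

Rule 1: /e/ before nasal /m/ → [ẽ]
After rule 1: riʒẽmar
Rule 2: no segment meets the rule's conditions; no change.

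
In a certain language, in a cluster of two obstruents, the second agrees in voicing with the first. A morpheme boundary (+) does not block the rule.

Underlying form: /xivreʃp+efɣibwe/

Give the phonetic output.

[xivreʃp+efxibwe]

/ɣ/ after /f/ (voiceless) → [x]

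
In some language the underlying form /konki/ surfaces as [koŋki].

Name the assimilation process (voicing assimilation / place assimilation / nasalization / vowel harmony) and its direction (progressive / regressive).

place assimilation, regressive

/n/→[ŋ].
Each target copies a feature from the following segment, so the direction is regressive.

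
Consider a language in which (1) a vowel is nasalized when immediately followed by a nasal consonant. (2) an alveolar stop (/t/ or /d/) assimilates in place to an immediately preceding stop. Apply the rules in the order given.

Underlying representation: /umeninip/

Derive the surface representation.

Rule 1: /u/ before nasal /m/ → [ũ]
Rule 1: /e/ before nasal /n/ → [ẽ]
Rule 1: /i/ before nasal /n/ → [ĩ]
After rule 1: ũmẽnĩnip
Rule 2: no segment meets the rule's conditions; no change.

[ũmẽnĩnip]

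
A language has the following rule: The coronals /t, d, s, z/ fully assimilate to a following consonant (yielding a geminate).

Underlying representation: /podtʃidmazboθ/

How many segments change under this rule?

/d/ before /tʃ/ → [tʃ] (total assimilation)
/d/ before /m/ → [m] (total assimilation)
/z/ before /b/ → [b] (total assimilation)
3 segments change.

3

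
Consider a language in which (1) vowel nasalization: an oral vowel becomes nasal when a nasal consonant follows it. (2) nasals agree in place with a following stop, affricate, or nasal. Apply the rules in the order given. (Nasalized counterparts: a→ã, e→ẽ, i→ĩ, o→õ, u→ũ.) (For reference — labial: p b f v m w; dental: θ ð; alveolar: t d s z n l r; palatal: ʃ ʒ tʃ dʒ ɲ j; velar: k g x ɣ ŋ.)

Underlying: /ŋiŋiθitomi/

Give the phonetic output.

[ŋĩŋiθitõmi]

Rule 1: /i/ before nasal /ŋ/ → [ĩ]
Rule 1: /o/ before nasal /m/ → [õ]
After rule 1: ŋĩŋiθitõmi
Rule 2: no segment meets the rule's conditions; no change.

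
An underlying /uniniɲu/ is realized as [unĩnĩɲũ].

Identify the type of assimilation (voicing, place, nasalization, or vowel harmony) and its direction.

nasalization, progressive

/i/→[ĩ] /i/→[ĩ] /u/→[ũ].
Each target copies a feature from the preceding segment, so the direction is progressive.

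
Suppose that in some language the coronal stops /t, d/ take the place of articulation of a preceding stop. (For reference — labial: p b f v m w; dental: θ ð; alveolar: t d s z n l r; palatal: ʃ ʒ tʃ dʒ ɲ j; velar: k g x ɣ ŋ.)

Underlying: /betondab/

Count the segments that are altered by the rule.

0

No segment meets the rule's conditions.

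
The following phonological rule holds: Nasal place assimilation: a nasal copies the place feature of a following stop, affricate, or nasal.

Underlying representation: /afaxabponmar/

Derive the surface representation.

/n/ before /m/ (labial) → [m]

[afaxabpommar]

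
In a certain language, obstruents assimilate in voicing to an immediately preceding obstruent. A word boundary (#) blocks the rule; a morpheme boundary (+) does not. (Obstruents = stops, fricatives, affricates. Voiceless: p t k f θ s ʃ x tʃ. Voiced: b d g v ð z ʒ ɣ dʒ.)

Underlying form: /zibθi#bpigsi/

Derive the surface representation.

[zibði#bbigzi]

/θ/ after /b/ (voiced) → [ð]
/p/ after /b/ (voiced) → [b]
/s/ after /g/ (voiced) → [z]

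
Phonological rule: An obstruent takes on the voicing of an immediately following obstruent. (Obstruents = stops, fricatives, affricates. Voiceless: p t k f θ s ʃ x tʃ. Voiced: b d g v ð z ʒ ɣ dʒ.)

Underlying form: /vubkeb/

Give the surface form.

/b/ before /k/ (voiceless) → [p]

[vupkeb]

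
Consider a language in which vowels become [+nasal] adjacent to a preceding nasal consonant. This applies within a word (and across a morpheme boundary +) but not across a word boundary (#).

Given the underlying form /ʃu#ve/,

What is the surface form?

no segment meets the rule's conditions; no change.

[ʃu#ve]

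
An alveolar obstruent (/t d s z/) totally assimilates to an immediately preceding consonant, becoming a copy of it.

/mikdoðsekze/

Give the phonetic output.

[mikkoððekke]

/d/ after /k/ → [k] (total assimilation)
/s/ after /ð/ → [ð] (total assimilation)
/z/ after /k/ → [k] (total assimilation)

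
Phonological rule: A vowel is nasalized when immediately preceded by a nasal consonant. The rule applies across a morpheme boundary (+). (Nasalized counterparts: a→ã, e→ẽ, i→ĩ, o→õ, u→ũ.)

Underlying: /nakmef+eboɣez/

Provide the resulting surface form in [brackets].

/a/ after nasal /n/ → [ã]
/e/ after nasal /m/ → [ẽ]

[nãkmẽf+eboɣez]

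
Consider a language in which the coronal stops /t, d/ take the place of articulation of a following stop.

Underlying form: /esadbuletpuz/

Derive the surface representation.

[esabbuleppuz]

/d/ before /b/ (labial) → [b]
/t/ before /p/ (labial) → [p]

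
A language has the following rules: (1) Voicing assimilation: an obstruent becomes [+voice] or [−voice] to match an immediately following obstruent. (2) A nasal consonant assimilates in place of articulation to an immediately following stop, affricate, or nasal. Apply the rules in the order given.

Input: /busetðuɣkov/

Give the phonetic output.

[busedðuxkov]

Rule 1: /t/ before /ð/ (voiced) → [d]
Rule 1: /ɣ/ before /k/ (voiceless) → [x]
After rule 1: busedðuxkov
Rule 2: no segment meets the rule's conditions; no change.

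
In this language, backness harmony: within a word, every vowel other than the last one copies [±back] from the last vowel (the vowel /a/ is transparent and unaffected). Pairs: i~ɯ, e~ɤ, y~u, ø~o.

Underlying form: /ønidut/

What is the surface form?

[onɯdut]

/ø/ harmonizes with /u/ ([+back]) → [o]
/i/ harmonizes with /u/ ([+back]) → [ɯ]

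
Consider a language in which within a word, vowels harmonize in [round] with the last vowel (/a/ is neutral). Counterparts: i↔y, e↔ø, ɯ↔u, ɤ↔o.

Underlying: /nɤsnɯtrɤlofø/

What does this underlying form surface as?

[nosnutrolofø]

/ɤ/ harmonizes with /ø/ ([+round]) → [o]
/ɯ/ harmonizes with /ø/ ([+round]) → [u]
/ɤ/ harmonizes with /ø/ ([+round]) → [o]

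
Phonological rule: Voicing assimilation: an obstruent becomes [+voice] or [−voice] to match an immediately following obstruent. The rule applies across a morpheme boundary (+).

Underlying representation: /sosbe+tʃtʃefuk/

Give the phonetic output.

[sozbe+tʃtʃefuk]

/s/ before /b/ (voiced) → [z]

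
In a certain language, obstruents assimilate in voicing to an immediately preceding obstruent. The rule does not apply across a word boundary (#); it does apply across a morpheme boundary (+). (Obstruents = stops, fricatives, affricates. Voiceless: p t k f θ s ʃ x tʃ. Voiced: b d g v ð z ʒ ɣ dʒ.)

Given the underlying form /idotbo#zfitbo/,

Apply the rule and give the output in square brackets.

[idotpo#zvitpo]

/b/ after /t/ (voiceless) → [p]
/f/ after /z/ (voiced) → [v]
/b/ after /t/ (voiceless) → [p]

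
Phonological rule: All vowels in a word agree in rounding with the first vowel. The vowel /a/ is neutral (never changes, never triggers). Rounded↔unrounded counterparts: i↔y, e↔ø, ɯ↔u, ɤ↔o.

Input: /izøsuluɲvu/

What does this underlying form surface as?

/ø/ harmonizes with /i/ ([-round]) → [e]
/u/ harmonizes with /i/ ([-round]) → [ɯ]
/u/ harmonizes with /i/ ([-round]) → [ɯ]
/u/ harmonizes with /i/ ([-round]) → [ɯ]

[izesɯlɯɲvɯ]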